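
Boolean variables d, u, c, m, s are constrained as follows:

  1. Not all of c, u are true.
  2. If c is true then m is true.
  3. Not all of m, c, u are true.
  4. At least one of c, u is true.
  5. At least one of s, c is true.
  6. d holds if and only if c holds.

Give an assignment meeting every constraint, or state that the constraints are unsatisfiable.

d: False; u: True; c: False; m: False; s: True

  (1) {c, u}: 1/2 true — not all ✓
  (2) c=F ⇒ m: vacuous ✓
  (3) {m, c, u}: 1/3 true — not all ✓
  (4) {c, u}: 1 true — at least one ✓
  (5) {s, c}: 1 true — at least one ✓
  (6) d=F, c=F — same ✓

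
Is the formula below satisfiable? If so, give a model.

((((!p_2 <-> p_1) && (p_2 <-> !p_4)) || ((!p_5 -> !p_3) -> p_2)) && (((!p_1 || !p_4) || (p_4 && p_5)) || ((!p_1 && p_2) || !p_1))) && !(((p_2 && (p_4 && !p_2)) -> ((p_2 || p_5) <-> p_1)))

The formula is unsatisfiable.

The conjunct !(((p_2 && (p_4 && !p_2)) -> ((p_2 || p_5) <-> p_1))) is unsatisfiable on its own:
  p_2 = True: this becomes !((False -> p_1)) = False.
  p_2 = False: this becomes !((False -> (p_5 <-> p_1))) = False.
So the whole conjunction is unsatisfiable.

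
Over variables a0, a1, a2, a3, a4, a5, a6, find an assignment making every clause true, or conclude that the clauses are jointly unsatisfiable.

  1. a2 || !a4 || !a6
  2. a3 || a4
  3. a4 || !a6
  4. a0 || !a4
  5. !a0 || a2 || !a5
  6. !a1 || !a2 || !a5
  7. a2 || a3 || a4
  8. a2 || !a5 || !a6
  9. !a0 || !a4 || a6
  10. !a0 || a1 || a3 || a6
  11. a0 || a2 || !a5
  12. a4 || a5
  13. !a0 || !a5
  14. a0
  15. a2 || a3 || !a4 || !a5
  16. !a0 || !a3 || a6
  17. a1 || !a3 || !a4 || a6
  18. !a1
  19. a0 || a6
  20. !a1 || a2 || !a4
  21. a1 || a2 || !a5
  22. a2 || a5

a0 = True, a1 = False, a2 = True, a3 = True, a4 = True, a5 = False, a6 = True

Unit clause (a0) forces a0 = True.
Unit clause (!a1) forces a1 = False.
In (!a0 || !a5) only !a5 is left, so a5 = False.
In (a2 || a5) only a2 is left, so a2 = True.
In (a4 || a5) only a4 is left, so a4 = True.
In (!a0 || !a4 || a6) only a6 is left, so a6 = True.
Set a3 = True.
All clauses satisfied.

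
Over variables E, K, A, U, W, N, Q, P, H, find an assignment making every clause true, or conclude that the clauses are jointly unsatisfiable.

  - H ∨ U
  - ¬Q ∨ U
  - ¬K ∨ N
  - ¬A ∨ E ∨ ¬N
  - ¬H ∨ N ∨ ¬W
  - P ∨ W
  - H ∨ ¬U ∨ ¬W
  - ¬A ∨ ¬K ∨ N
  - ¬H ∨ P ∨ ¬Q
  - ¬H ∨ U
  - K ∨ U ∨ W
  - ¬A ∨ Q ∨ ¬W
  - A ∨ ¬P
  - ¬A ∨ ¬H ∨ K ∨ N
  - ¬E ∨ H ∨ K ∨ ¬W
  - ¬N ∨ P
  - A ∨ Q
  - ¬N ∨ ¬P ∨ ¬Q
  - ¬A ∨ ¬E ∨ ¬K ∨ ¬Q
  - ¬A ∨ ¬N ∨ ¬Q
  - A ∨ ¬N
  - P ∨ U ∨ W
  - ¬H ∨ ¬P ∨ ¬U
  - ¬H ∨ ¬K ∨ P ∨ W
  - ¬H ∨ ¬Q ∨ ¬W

Set E = False.
Try K = True:
  (¬K ∨ N) forces N = True.
  (¬A ∨ E ∨ ¬N) forces A = False.
  clause (A ∨ ¬N) is falsified — backtrack.
So K = False.
Set A = True.
  then (¬A ∨ E ∨ ¬N) forces N = False.
  then (¬A ∨ ¬H ∨ K ∨ N) forces H = False.
  then (H ∨ U) forces U = True.
  then (H ∨ ¬U ∨ ¬W) forces W = False.
  then (P ∨ W) forces P = True.
Set Q = False.
All clauses satisfied.

E = False; K = False; A = True; U = True; W = False; N = False; Q = False; P = True; H = False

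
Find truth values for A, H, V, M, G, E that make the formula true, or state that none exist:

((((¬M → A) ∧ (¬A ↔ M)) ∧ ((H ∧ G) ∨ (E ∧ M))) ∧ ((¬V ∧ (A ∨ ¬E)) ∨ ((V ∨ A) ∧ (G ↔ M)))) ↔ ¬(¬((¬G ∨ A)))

A=F, H=F, V=T, M=F, G=T, E=T

  ((((¬M → A) ∧ (¬A ↔ M)) ∧ ((H ∧ G) ∨ (E ∧ M))) ∧ ((¬V ∧ (A ∨ ¬E)) ∨ ((V ∨ A) ∧ (G ↔ M)))) ↔ ¬(¬((¬G ∨ A))) = True
    (((¬M → A) ∧ (¬A ↔ M)) ∧ ((H ∧ G) ∨ (E ∧ M))) ∧ ((¬V ∧ (A ∨ ¬E)) ∨ ((V ∨ A) ∧ (G ↔ M))) = False
      ((¬M → A) ∧ (¬A ↔ M)) ∧ ((H ∧ G) ∨ (E ∧ M)) = False
        (¬M → A) ∧ (¬A ↔ M) = False
          ¬M → A = False
            ¬M = True
          ¬A ↔ M = False
            ¬A = True
        (H ∧ G) ∨ (E ∧ M) = False
          H ∧ G = False
          E ∧ M = False
      (¬V ∧ (A ∨ ¬E)) ∨ ((V ∨ A) ∧ (G ↔ M)) = False
        ¬V ∧ (A ∨ ¬E) = False
          ¬V = False
          A ∨ ¬E = False
            ¬E = False
        (V ∨ A) ∧ (G ↔ M) = False
          V ∨ A = True
          G ↔ M = False
    ¬(¬((¬G ∨ A))) = False
      ¬((¬G ∨ A)) = True
        ¬G ∨ A = False
          ¬G = False
The formula evaluates to True.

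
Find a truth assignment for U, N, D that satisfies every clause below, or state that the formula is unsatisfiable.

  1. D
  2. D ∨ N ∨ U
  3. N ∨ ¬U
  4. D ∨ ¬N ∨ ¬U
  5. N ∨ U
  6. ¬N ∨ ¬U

Unit clause (D) forces D = True.
Try U = True:
  (N ∨ ¬U) forces N = True.
  clause (¬N ∨ ¬U) is falsified — backtrack.
So U = False.
  then (N ∨ U) forces N = True.
All clauses satisfied.

U = False; N = True; D = True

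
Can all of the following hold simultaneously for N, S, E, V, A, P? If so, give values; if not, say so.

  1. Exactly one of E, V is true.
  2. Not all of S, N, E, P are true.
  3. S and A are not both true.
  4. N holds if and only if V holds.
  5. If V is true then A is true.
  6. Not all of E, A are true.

N: False, S: False, E: True, V: False, A: False, P: False

  (1) {E, V}: 1 true — exactly one ✓
  (2) {S, N, E, P}: 1/4 true — not all ✓
  (3) S=F, A=F — not both ✓
  (4) N=F, V=F — same ✓
  (5) V=F ⇒ A: vacuous ✓
  (6) {E, A}: 1/2 true — not all ✓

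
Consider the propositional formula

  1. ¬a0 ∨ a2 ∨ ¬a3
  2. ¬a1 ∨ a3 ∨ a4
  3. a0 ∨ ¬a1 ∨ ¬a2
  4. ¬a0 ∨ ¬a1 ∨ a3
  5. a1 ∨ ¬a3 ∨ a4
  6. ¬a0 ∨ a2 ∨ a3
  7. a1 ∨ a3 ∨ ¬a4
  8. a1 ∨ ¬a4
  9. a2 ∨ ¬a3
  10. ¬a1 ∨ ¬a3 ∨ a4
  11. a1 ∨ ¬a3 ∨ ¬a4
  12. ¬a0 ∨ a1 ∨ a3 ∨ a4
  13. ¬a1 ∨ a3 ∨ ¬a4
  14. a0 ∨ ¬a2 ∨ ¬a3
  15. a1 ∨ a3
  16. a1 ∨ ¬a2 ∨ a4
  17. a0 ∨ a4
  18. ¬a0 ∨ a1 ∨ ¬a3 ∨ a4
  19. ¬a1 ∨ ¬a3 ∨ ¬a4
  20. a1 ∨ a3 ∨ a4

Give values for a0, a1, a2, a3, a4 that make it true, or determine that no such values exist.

Case a1 = True:
  If a3 = True:
    (a2 ∨ ¬a3) forces a2 = True.
    (a0 ∨ ¬a1 ∨ ¬a2) forces a0 = True.
    (¬a1 ∨ ¬a3 ∨ a4) forces a4 = True.
    clause (¬a1 ∨ ¬a3 ∨ ¬a4) is falsified.
  If a3 = False:
    (¬a1 ∨ a3 ∨ a4) forces a4 = True.
    clause (¬a1 ∨ a3 ∨ ¬a4) is falsified.
  Every sub-case reaches a contradiction.
Case a1 = False:
  (a1 ∨ ¬a4) forces a4 = False.
  (a1 ∨ ¬a3 ∨ a4) forces a3 = False.
  Clause (a1 ∨ a3) is falsified — contradiction.
Both cases fail, so the formula is unsatisfiable.

No satisfying assignment exists.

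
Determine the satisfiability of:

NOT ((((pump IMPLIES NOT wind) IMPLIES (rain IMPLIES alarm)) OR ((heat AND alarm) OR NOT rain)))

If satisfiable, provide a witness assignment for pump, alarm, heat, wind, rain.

pump=T, alarm=F, heat=T, wind=F, rain=T

  NOT ((((pump IMPLIES NOT wind) IMPLIES (rain IMPLIES alarm)) OR ((heat AND alarm) OR NOT rain))) = True
    ((pump IMPLIES NOT wind) IMPLIES (rain IMPLIES alarm)) OR ((heat AND alarm) OR NOT rain) = False
      (pump IMPLIES NOT wind) IMPLIES (rain IMPLIES alarm) = False
        pump IMPLIES NOT wind = True
          NOT wind = True
        rain IMPLIES alarm = False
      (heat AND alarm) OR NOT rain = False
        heat AND alarm = False
        NOT rain = False
The formula evaluates to True.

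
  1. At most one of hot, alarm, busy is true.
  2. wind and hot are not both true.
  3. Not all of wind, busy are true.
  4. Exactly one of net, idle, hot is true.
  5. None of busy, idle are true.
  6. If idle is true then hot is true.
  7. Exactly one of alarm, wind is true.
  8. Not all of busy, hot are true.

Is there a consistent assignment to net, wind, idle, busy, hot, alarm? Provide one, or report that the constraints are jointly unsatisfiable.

net=T, wind=F, idle=F, busy=F, hot=F, alarm=T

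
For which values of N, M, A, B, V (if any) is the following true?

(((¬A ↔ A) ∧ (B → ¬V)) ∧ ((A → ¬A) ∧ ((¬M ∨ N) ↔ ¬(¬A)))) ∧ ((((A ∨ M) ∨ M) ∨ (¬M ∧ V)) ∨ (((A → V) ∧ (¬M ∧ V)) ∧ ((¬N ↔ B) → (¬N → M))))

The conjunct ¬A ↔ A is unsatisfiable on its own:
  A=F: evaluates to False.
  A=T: evaluates to False.
So the whole conjunction is unsatisfiable.

Unsatisfiable — no assignment works.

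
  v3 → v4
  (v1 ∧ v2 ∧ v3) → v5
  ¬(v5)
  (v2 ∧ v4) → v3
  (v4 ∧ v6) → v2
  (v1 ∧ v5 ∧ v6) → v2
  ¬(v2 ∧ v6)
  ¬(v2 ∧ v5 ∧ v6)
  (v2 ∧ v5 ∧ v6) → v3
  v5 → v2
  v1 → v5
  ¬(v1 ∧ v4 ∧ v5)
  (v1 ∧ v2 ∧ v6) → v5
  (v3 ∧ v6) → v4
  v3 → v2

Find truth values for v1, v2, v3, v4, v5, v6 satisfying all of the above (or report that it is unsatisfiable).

Unit clause (¬v5) forces v5 = False.
In (¬v1 ∨ v5) only ¬v1 is left, so v1 = False.
Set v2 = True.
  then (¬v2 ∨ ¬v6) forces v6 = False.
Set v3 = True.
  then (¬v3 ∨ v4) forces v4 = True.
All clauses satisfied.

v1 = False, v2 = True, v3 = True, v4 = True, v5 = False, v6 = False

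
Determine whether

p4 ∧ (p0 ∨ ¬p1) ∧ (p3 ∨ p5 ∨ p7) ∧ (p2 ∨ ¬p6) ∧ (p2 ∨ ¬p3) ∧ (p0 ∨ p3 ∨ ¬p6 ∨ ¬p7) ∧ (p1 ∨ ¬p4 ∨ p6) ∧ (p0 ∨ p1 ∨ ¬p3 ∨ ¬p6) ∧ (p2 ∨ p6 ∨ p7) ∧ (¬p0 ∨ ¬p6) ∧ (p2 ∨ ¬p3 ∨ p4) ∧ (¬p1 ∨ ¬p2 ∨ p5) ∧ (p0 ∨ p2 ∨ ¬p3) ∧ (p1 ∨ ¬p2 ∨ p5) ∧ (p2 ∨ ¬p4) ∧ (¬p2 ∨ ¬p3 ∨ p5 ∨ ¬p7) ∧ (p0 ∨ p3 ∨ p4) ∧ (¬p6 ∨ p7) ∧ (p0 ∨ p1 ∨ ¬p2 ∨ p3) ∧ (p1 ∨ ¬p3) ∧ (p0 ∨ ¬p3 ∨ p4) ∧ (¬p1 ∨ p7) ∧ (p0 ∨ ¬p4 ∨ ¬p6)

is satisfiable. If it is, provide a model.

p0 = True; p1 = True; p2 = True; p3 = True; p4 = True; p5 = True; p6 = False; p7 = True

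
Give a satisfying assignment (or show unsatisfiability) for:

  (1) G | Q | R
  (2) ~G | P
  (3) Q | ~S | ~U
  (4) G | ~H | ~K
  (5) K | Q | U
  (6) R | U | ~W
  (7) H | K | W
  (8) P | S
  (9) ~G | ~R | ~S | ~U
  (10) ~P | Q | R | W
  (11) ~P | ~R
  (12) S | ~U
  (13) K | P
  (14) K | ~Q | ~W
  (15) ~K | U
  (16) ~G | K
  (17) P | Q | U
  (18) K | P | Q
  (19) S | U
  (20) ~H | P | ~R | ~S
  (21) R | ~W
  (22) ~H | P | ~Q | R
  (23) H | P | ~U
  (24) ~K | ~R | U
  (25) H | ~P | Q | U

Set U = True.
  then (S | ~U) forces S = True.
  then (Q | ~S | ~U) forces Q = True.
Try R = True:
  (~G | ~R | ~S | ~U) forces G = False.
  (~P | ~R) forces P = False.
  (K | P) forces K = True.
  (G | ~H | ~K) forces H = False.
  clause (H | P | ~U) is falsified — backtrack.
So R = False.
  then (R | ~W) forces W = False.
Set K = True.
Set G = True.
  then (~G | P) forces P = True.
Set H = False.
All clauses satisfied.

U = True, R = False, K = True, G = True, H = False, P = True, S = True, W = False, Q = True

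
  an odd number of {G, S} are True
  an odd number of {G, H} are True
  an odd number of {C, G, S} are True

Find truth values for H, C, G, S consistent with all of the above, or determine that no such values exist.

H = True; C = False; G = False; S = True

{G, S}: 1 true → odd ✓
{G, H}: 1 true → odd ✓
{C, G, S}: 1 true → odd ✓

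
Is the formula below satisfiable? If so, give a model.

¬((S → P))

S = True, P = False

  ¬((S → P)) = True
    S → P = False
The formula evaluates to True.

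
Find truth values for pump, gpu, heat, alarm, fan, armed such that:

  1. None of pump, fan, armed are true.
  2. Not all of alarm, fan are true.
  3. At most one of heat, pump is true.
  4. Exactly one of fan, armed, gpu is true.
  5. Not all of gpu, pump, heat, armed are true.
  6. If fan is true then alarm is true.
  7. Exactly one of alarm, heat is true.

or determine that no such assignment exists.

pump: False, gpu: True, heat: False, alarm: True, fan: False, armed: False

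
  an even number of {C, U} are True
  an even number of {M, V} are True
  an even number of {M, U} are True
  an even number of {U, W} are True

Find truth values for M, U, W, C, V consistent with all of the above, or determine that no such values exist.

M = False; U = False; W = False; C = False; V = False

{C, U}: 0 true → even ✓
{M, V}: 0 true → even ✓
{M, U}: 0 true → even ✓
{U, W}: 0 true → even ✓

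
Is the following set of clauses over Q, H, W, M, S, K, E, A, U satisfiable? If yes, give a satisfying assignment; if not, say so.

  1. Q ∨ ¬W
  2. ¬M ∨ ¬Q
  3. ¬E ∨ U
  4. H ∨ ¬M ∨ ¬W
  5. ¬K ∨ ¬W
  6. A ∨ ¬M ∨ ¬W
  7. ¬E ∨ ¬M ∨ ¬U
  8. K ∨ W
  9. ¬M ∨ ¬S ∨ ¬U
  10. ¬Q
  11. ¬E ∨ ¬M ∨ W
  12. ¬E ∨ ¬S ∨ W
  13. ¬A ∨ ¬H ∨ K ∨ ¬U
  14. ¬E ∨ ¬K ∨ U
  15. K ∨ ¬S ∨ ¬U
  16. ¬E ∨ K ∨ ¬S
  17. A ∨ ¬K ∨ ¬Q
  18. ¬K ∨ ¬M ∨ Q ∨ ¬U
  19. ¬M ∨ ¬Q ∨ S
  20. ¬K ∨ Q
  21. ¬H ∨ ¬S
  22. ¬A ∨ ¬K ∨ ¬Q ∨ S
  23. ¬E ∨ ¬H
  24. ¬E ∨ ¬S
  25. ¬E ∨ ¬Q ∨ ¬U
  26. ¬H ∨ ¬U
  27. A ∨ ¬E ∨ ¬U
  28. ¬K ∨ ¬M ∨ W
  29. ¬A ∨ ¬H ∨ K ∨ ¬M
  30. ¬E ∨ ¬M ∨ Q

Unsatisfiable — no assignment works.

Case Q = True:
  Clause (¬Q) is falsified — contradiction.
Case Q = False:
  (Q ∨ ¬W) forces W = False.
  (K ∨ W) forces K = True.
  Clause (¬K ∨ Q) is falsified — contradiction.
Both cases fail, so the formula is unsatisfiable.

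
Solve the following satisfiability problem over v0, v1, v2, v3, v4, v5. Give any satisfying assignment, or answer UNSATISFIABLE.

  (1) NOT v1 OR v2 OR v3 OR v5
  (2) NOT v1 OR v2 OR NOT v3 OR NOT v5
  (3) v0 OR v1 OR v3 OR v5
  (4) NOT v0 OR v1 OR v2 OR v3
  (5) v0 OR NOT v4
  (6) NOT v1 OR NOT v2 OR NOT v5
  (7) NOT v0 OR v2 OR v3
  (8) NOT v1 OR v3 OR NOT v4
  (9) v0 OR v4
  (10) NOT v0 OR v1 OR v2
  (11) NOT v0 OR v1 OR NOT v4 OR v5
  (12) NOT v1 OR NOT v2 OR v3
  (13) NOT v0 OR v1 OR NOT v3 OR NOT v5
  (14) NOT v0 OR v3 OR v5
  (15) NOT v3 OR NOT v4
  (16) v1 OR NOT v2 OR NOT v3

Set v0 = True.
Set v1 = False.
  then (NOT v0 OR v1 OR v2) forces v2 = True.
  then (v1 OR NOT v2 OR NOT v3) forces v3 = False.
  then (NOT v0 OR v3 OR v5) forces v5 = True.
Set v4 = True.
All clauses satisfied.

v0=T, v1=F, v2=T, v3=F, v4=T, v5=T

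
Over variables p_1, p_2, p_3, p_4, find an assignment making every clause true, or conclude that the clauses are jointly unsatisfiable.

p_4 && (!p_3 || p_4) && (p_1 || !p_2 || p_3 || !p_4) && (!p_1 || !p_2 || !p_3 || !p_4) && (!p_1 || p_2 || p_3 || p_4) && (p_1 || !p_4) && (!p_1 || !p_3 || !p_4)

p_1: True; p_2: True; p_3: False; p_4: True

Unit clause (p_4) forces p_4 = True.
In (p_1 || !p_4) only p_1 is left, so p_1 = True.
In (!p_1 || !p_3 || !p_4) only !p_3 is left, so p_3 = False.
Set p_2 = True.
Check each clause:
  (p_4): p_4 holds.
  (!p_3 || p_4): !p_3 holds.
  (p_1 || !p_2 || p_3 || !p_4): p_1 holds.
  (!p_1 || !p_2 || !p_3 || !p_4): !p_3 holds.
  (!p_1 || p_2 || p_3 || p_4): p_2 holds.
  (p_1 || !p_4): p_1 holds.
  (!p_1 || !p_3 || !p_4): !p_3 holds.
All clauses satisfied.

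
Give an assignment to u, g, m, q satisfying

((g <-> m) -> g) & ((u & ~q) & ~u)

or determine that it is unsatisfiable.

Unsatisfiable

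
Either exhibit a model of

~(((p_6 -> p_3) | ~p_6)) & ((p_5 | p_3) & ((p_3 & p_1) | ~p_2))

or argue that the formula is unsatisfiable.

p_1: False; p_2: False; p_3: False; p_5: True; p_6: True

  ~(((p_6 -> p_3) | ~p_6)) = True
    (p_6 -> p_3) | ~p_6 = False
      p_6 -> p_3 = False
      ~p_6 = False
  (p_5 | p_3) & ((p_3 & p_1) | ~p_2) = True
    p_5 | p_3 = True
    (p_3 & p_1) | ~p_2 = True
      p_3 & p_1 = False
      ~p_2 = True
Both conjuncts True, so the formula holds.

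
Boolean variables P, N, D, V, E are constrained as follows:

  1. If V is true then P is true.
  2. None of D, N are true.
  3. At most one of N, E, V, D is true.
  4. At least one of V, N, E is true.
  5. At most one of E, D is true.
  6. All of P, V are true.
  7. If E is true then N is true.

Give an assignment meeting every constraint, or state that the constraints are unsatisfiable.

P: True; N: False; D: False; V: True; E: False

  (1) V=T ⇒ P: T ✓
  (2) {D, N}: 0 true — none ✓
  (3) {N, E, V, D}: 1 true — at most one ✓
  (4) {V, N, E}: 1 true — at least one ✓
  (5) {E, D}: 0 true — at most one ✓
  (6) {P, V}: all 2 true ✓
  (7) E=F ⇒ N: vacuous ✓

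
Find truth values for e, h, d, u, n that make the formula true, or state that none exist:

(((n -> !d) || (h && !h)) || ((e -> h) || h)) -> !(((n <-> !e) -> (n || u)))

e=T, h=F, d=T, u=F, n=T

  (((n -> !d) || (h && !h)) || ((e -> h) || h)) -> !(((n <-> !e) -> (n || u))) = True
    ((n -> !d) || (h && !h)) || ((e -> h) || h) = False
      (n -> !d) || (h && !h) = False
        n -> !d = False
          !d = False
        h && !h = False
          !h = True
      (e -> h) || h = False
        e -> h = False
    !(((n <-> !e) -> (n || u))) = False
      (n <-> !e) -> (n || u) = True
        n <-> !e = False
          !e = False
        n || u = True
The formula evaluates to True.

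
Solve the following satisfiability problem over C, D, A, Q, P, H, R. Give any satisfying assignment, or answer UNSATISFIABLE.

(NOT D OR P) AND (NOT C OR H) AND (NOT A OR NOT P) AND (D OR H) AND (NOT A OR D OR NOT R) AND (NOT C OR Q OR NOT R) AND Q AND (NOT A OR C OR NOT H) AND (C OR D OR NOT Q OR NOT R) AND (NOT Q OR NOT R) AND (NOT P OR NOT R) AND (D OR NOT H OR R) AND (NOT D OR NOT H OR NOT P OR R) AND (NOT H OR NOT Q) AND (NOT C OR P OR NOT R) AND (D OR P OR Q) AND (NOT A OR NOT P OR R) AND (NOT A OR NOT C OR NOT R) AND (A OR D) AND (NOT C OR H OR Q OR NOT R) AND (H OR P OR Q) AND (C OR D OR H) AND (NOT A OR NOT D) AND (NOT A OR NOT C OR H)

Unit clause (Q) forces Q = True.
In (NOT Q OR NOT R) only NOT R is left, so R = False.
In (NOT H OR NOT Q) only NOT H is left, so H = False.
In (NOT C OR H) only NOT C is left, so C = False.
In (D OR H) only D is left, so D = True.
In (NOT A OR NOT D) only NOT A is left, so A = False.
In (NOT D OR P) only P is left, so P = True.
All clauses satisfied.

C: False, D: True, A: False, Q: True, P: True, H: False, R: False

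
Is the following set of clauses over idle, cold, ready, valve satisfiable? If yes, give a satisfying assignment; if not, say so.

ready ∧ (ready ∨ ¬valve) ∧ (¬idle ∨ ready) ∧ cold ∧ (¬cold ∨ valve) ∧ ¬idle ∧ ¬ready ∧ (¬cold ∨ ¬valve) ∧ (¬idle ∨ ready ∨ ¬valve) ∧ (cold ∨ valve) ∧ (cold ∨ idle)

UNSATISFIABLE

Case ready = True:
  Clause (¬ready) is falsified — contradiction.
Case ready = False:
  Clause (ready) is falsified — contradiction.
Both cases fail, so the formula is unsatisfiable.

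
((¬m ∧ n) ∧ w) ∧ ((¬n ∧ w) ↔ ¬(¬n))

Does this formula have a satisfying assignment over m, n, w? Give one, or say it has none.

UNSATISFIABLE

Case n = True: the conjunct (¬n ∧ w) ↔ ¬(¬n) becomes (False ∧ w) ↔ ¬False = False.
Case n = False: the conjunct n is False.
Both cases fail — unsatisfiable.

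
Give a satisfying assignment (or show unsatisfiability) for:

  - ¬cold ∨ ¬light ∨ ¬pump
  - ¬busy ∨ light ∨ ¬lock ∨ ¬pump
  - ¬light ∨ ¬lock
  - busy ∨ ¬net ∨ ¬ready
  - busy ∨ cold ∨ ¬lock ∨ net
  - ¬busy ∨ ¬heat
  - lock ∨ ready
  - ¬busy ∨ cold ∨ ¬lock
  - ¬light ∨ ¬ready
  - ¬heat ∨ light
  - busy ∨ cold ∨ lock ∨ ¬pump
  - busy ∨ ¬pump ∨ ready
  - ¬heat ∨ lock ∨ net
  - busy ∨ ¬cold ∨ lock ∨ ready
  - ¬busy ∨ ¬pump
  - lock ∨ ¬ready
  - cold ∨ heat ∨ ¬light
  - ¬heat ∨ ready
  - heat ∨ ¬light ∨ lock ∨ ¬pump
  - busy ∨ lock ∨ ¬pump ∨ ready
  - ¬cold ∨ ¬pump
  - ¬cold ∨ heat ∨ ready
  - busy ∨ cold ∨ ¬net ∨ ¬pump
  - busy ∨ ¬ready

pump: False; cold: True; lock: True; light: False; heat: False; net: False; busy: True; ready: True

Try pump = True:
  (¬busy ∨ ¬pump) forces busy = False.
  (busy ∨ ¬pump ∨ ready) forces ready = True.
  clause (busy ∨ ¬ready) is falsified — backtrack.
So pump = False.
Set cold = True.
Set lock = True.
  then (¬light ∨ ¬lock) forces light = False.
  then (¬heat ∨ light) forces heat = False.
  then (¬cold ∨ heat ∨ ready) forces ready = True.
  then (busy ∨ ¬ready) forces busy = True.
Set net = False.
All clauses satisfied.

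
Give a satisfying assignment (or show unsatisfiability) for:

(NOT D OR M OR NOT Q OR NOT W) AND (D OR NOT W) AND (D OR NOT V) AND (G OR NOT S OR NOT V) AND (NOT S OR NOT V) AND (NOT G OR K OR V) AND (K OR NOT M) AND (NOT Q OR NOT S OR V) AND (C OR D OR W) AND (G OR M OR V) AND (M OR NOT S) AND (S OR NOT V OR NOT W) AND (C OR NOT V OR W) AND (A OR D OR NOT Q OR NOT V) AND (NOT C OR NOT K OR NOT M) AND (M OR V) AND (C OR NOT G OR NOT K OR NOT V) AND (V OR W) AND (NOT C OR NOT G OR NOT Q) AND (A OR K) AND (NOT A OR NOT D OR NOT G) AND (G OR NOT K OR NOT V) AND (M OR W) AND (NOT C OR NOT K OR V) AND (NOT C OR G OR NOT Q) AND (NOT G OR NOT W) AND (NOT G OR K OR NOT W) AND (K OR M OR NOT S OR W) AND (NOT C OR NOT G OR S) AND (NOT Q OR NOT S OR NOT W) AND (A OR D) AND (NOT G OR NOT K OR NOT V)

V = False; C = False; G = False; W = True; D = True; S = False; A = False; K = True; M = True; Q = True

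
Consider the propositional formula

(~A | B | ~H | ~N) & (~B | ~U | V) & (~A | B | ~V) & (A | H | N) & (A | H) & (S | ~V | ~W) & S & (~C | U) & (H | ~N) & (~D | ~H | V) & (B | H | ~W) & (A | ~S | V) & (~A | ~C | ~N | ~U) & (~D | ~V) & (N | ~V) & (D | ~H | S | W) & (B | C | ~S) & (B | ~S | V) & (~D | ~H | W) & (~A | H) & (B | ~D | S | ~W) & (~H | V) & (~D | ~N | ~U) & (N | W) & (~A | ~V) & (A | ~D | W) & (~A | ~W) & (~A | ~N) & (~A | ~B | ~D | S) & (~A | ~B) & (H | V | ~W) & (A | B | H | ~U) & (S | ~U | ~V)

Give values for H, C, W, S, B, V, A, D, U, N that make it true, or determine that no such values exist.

Unit clause (S) forces S = True.
Try H = False:
  (A | H) forces A = True.
  clause (~A | H) is falsified — backtrack.
So H = True.
  then (~H | V) forces V = True.
  then (~A | ~V) forces A = False.
  then (~D | ~V) forces D = False.
  then (N | ~V) forces N = True.
Set C = True.
  then (~C | U) forces U = True.
Set W = False.
Set B = True.
All clauses satisfied.

H = True; C = True; W = False; S = True; B = True; V = True; A = False; D = False; U = True; N = True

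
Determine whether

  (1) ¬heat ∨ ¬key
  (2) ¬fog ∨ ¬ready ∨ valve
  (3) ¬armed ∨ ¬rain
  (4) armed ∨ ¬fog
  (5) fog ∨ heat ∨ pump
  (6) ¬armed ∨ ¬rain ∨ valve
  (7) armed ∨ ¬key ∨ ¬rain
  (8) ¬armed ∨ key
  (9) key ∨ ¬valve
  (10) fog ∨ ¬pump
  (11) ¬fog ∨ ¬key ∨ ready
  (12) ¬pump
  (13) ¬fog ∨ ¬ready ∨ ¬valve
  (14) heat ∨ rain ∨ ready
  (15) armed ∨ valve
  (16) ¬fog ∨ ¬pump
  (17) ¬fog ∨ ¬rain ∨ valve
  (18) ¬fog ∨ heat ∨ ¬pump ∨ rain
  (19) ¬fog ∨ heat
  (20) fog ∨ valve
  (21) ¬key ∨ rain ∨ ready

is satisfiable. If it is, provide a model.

No satisfying assignment exists.

Case heat = True:
  (¬heat ∨ ¬key) forces key = False.
  (¬armed ∨ key) forces armed = False.
  (armed ∨ ¬fog) forces fog = False.
  (key ∨ ¬valve) forces valve = False.
  Clause (armed ∨ valve) is falsified — contradiction.
Case heat = False:
  (¬pump) forces pump = False.
  (fog ∨ heat ∨ pump) forces fog = True.
  Clause (¬fog ∨ heat) is falsified — contradiction.
Both cases fail, so the formula is unsatisfiable.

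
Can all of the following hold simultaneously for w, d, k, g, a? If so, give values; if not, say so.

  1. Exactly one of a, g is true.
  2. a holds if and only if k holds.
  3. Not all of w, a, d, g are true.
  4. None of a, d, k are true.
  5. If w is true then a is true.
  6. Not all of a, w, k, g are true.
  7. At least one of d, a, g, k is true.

w = False, d = False, k = False, g = True, a = False

  (1) {a, g}: 1 true — exactly one ✓
  (2) a=F, k=F — same ✓
  (3) {w, a, d, g}: 1/4 true — not all ✓
  (4) {a, d, k}: 0 true — none ✓
  (5) w=F ⇒ a: vacuous ✓
  (6) {a, w, k, g}: 1/4 true — not all ✓
  (7) {d, a, g, k}: 1 true — at least one ✓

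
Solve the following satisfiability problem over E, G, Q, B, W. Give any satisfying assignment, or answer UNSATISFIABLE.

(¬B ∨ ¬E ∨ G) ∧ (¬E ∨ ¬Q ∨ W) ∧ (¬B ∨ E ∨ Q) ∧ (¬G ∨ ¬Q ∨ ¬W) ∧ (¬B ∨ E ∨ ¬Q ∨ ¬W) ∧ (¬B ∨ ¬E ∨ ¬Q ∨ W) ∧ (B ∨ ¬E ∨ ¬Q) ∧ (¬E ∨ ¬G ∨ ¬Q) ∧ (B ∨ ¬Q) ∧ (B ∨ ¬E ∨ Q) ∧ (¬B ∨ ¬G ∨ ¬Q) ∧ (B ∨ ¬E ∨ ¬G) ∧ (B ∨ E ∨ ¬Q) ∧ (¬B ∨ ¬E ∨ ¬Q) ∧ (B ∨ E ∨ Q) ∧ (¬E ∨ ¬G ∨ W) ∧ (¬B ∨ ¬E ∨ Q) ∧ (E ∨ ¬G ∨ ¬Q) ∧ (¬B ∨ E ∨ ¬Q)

Unsatisfiable — no assignment works.

Case Q = True:
  (B ∨ ¬Q) forces B = True.
  (¬B ∨ ¬G ∨ ¬Q) forces G = False.
  (¬B ∨ ¬E ∨ G) forces E = False.
  Clause (¬B ∨ E ∨ ¬Q) is falsified — contradiction.
Case Q = False:
  If E = True:
    (B ∨ ¬E ∨ Q) forces B = True.
    clause (¬B ∨ ¬E ∨ Q) is falsified.
  If E = False:
    (¬B ∨ E ∨ Q) forces B = False.
    clause (B ∨ E ∨ Q) is falsified.
  Every sub-case reaches a contradiction.
Both cases fail, so the formula is unsatisfiable.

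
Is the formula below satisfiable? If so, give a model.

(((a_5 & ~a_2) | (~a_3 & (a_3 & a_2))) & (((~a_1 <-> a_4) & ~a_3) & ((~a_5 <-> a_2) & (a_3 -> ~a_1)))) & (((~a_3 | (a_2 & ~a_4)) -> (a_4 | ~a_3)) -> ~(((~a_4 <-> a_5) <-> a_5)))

a_1: False, a_2: False, a_3: False, a_4: True, a_5: True

  ((a_5 & ~a_2) | (~a_3 & (a_3 & a_2))) & (((~a_1 <-> a_4) & ~a_3) & ((~a_5 <-> a_2) & (a_3 -> ~a_1))) = True
    (a_5 & ~a_2) | (~a_3 & (a_3 & a_2)) = True
      a_5 & ~a_2 = True
        ~a_2 = True
      ~a_3 & (a_3 & a_2) = False
        ~a_3 = True
        a_3 & a_2 = False
    ((~a_1 <-> a_4) & ~a_3) & ((~a_5 <-> a_2) & (a_3 -> ~a_1)) = True
      (~a_1 <-> a_4) & ~a_3 = True
        ~a_1 <-> a_4 = True
          ~a_1 = True
        ~a_3 = True
      (~a_5 <-> a_2) & (a_3 -> ~a_1) = True
        ~a_5 <-> a_2 = True
          ~a_5 = False
        a_3 -> ~a_1 = True
          ~a_1 = True
  ((~a_3 | (a_2 & ~a_4)) -> (a_4 | ~a_3)) -> ~(((~a_4 <-> a_5) <-> a_5)) = True
    (~a_3 | (a_2 & ~a_4)) -> (a_4 | ~a_3) = True
      ~a_3 | (a_2 & ~a_4) = True
        ~a_3 = True
        a_2 & ~a_4 = False
          ~a_4 = False
      a_4 | ~a_3 = True
        ~a_3 = True
    ~(((~a_4 <-> a_5) <-> a_5)) = True
      (~a_4 <-> a_5) <-> a_5 = False
        ~a_4 <-> a_5 = False
          ~a_4 = False
Both conjuncts True, so the formula holds.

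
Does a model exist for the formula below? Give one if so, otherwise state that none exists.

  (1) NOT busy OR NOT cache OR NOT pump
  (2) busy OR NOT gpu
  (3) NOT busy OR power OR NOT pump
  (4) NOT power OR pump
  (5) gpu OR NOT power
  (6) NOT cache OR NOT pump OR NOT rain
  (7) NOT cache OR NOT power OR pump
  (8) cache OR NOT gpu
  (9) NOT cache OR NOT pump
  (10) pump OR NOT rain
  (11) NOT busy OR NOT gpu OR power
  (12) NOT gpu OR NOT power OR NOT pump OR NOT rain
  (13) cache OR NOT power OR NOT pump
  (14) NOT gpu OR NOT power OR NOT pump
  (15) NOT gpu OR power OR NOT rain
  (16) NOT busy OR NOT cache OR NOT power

gpu: False, pump: False, power: False, rain: False, cache: True, busy: False

Set gpu = False.
  then (gpu OR NOT power) forces power = False.
Set pump = False.
  then (pump OR NOT rain) forces rain = False.
Set cache = True.
Set busy = False.
All clauses satisfied.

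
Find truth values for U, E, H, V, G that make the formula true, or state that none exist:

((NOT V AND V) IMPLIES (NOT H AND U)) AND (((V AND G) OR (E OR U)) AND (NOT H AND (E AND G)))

U: False, E: True, H: False, V: False, G: True

  (NOT V AND V) IMPLIES (NOT H AND U) = True
    NOT V AND V = False
      NOT V = True
    NOT H AND U = False
      NOT H = True
  ((V AND G) OR (E OR U)) AND (NOT H AND (E AND G)) = True
    (V AND G) OR (E OR U) = True
      V AND G = False
      E OR U = True
    NOT H AND (E AND G) = True
      NOT H = True
      E AND G = True
Both conjuncts True, so the formula holds.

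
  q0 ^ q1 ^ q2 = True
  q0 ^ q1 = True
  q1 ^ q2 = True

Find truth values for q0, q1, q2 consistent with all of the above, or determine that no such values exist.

q0 = False; q1 = True; q2 = False

q0 ^ q1 ^ q2 = F ^ T ^ F = True ✓
q0 ^ q1 = F ^ T = True ✓
q1 ^ q2 = T ^ F = True ✓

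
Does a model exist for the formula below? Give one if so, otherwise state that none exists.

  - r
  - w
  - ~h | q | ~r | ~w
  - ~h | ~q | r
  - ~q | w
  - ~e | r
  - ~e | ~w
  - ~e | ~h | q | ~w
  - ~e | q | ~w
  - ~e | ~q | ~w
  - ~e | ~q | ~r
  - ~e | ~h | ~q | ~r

Unit clause (r) forces r = True.
Unit clause (w) forces w = True.
In (~e | ~w) only ~e is left, so e = False.
Set q = True.
Set h = False.
All clauses satisfied.

q = True, e = False, w = True, h = False, r = True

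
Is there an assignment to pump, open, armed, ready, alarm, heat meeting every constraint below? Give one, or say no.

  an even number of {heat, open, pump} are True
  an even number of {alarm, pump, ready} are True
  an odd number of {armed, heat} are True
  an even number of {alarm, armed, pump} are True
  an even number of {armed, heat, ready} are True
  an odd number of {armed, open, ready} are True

pump: True, open: True, armed: True, ready: True, alarm: False, heat: False

{heat, open, pump}: 2 true → even ✓
{alarm, pump, ready}: 2 true → even ✓
{armed, heat}: 1 true → odd ✓
{alarm, armed, pump}: 2 true → even ✓
{armed, heat, ready}: 2 true → even ✓
{armed, open, ready}: 3 true → odd ✓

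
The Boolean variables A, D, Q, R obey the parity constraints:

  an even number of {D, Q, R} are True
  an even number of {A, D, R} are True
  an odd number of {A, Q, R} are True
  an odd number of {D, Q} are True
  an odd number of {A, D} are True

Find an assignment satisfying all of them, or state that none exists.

A = False, D = True, Q = False, R = True

{D, Q, R}: 2 true → even ✓
{A, D, R}: 2 true → even ✓
{A, Q, R}: 1 true → odd ✓
{D, Q}: 1 true → odd ✓
{A, D}: 1 true → odd ✓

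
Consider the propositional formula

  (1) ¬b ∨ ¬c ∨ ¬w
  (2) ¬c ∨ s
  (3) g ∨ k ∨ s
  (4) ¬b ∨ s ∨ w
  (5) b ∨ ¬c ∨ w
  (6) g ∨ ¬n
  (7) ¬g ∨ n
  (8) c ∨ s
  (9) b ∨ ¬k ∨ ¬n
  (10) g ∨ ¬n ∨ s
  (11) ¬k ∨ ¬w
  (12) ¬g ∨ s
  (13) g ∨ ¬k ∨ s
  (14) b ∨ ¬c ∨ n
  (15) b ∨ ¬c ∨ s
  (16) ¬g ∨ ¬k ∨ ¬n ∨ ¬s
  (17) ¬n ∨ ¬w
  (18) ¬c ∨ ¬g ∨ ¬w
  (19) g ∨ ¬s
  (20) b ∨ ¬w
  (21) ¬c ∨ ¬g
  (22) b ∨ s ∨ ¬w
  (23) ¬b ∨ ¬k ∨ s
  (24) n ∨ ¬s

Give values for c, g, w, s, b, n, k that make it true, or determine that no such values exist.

Try c = True:
  (¬c ∨ s) forces s = True.
  (g ∨ ¬s) forces g = True.
  clause (¬c ∨ ¬g) is falsified — backtrack.
So c = False.
  then (c ∨ s) forces s = True.
  then (g ∨ ¬s) forces g = True.
  then (n ∨ ¬s) forces n = True.
  then (¬g ∨ ¬k ∨ ¬n ∨ ¬s) forces k = False.
  then (¬n ∨ ¬w) forces w = False.
Set b = False.
All clauses satisfied.

c = False, g = True, w = False, s = True, b = False, n = True, k = False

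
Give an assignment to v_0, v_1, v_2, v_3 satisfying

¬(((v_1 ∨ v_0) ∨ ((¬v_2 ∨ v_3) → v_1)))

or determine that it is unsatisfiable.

v_0 = False; v_1 = False; v_2 = False; v_3 = False

  ¬(((v_1 ∨ v_0) ∨ ((¬v_2 ∨ v_3) → v_1))) = True
    (v_1 ∨ v_0) ∨ ((¬v_2 ∨ v_3) → v_1) = False
      v_1 ∨ v_0 = False
      (¬v_2 ∨ v_3) → v_1 = False
        ¬v_2 ∨ v_3 = True
          ¬v_2 = True
The formula evaluates to True.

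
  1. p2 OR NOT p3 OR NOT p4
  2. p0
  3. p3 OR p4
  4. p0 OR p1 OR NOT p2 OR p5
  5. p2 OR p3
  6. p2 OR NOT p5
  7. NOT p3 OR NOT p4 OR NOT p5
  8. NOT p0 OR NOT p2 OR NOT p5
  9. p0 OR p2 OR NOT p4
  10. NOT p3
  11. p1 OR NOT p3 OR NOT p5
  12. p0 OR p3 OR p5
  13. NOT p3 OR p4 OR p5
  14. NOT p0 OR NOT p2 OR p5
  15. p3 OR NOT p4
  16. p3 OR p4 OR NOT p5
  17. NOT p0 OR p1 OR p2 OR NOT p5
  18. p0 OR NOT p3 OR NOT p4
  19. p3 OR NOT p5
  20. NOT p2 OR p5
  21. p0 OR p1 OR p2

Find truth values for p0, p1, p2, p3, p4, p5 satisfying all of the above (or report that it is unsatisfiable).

Case p0 = True:
  (NOT p3) forces p3 = False.
  (p3 OR p4) forces p4 = True.
  Clause (p3 OR NOT p4) is falsified — contradiction.
Case p0 = False:
  Clause (p0) is falsified — contradiction.
Both cases fail, so the formula is unsatisfiable.

Unsatisfiable — no assignment works.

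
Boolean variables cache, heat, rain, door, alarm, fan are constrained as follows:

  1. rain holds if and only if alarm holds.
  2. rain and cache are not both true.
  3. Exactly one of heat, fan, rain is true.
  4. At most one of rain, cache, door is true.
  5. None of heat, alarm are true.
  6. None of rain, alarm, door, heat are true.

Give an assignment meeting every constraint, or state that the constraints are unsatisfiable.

cache = False, heat = False, rain = False, door = False, alarm = False, fan = True

  (1) rain=F, alarm=F — same ✓
  (2) rain=F, cache=F — not both ✓
  (3) {heat, fan, rain}: 1 true — exactly one ✓
  (4) {rain, cache, door}: 0 true — at most one ✓
  (5) {heat, alarm}: 0 true — none ✓
  (6) {rain, alarm, door, heat}: 0 true — none ✓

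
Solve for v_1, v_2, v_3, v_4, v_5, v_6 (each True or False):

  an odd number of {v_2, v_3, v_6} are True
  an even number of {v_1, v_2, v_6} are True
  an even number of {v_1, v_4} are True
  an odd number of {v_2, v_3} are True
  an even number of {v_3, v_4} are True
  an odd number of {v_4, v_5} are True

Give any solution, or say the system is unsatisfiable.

Adding constraints 1, 2, 3, 5 mod 2: every variable appears an even number of times on the left, so the left side is 0.
But the right sides sum to 1 (mod 2). 0 ≠ 1 — the system is inconsistent.

UNSATISFIABLE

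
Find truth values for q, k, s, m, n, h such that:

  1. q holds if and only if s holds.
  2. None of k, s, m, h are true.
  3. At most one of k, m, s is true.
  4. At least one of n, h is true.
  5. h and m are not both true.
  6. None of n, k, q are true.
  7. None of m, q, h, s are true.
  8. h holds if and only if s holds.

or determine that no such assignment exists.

Case n = True:
  Constraint (6) is violated (n=T) — contradiction.
Case n = False:
  (2) forces k = False.
  (2) forces s = False.
  (1) with s=F forces q = False.
  (2) forces m = False.
  (2) forces h = False.
  Constraint (4) is violated (n=F, h=F) — contradiction.
Both cases fail — unsatisfiable.

Unsatisfiable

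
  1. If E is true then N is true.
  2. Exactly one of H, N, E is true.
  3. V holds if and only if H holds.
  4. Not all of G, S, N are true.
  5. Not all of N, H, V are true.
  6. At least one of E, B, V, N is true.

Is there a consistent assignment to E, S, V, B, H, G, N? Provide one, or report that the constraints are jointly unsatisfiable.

E=F, S=T, V=F, B=F, H=F, G=F, N=T

  (1) E=F ⇒ N: vacuous ✓
  (2) {H, N, E}: 1 true — exactly one ✓
  (3) V=F, H=F — same ✓
  (4) {G, S, N}: 2/3 true — not all ✓
  (5) {N, H, V}: 1/3 true — not all ✓
  (6) {E, B, V, N}: 1 true — at least one ✓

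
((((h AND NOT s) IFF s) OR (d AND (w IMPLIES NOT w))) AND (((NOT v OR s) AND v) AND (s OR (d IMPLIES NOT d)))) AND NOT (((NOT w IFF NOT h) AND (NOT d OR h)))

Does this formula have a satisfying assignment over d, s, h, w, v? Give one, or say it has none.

d = True, s = True, h = False, w = False, v = True

  (((h AND NOT s) IFF s) OR (d AND (w IMPLIES NOT w))) AND (((NOT v OR s) AND v) AND (s OR (d IMPLIES NOT d))) = True
    ((h AND NOT s) IFF s) OR (d AND (w IMPLIES NOT w)) = True
      (h AND NOT s) IFF s = False
        h AND NOT s = False
          NOT s = False
      d AND (w IMPLIES NOT w) = True
        w IMPLIES NOT w = True
          NOT w = True
    ((NOT v OR s) AND v) AND (s OR (d IMPLIES NOT d)) = True
      (NOT v OR s) AND v = True
        NOT v OR s = True
          NOT v = False
      s OR (d IMPLIES NOT d) = True
        d IMPLIES NOT d = False
          NOT d = False
  NOT (((NOT w IFF NOT h) AND (NOT d OR h))) = True
    (NOT w IFF NOT h) AND (NOT d OR h) = False
      NOT w IFF NOT h = True
        NOT w = True
        NOT h = True
      NOT d OR h = False
        NOT d = False
Both conjuncts True, so the formula holds.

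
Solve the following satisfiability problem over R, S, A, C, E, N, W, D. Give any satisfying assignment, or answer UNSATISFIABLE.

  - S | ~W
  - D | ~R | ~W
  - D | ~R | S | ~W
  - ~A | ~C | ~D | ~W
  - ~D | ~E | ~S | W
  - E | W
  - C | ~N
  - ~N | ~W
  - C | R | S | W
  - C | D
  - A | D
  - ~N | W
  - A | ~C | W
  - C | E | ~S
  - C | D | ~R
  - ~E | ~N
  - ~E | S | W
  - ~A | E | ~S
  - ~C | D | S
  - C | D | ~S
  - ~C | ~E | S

R: True, S: True, A: True, C: True, E: True, N: False, W: False, D: False

Set R = True.
Try S = False:
  (S | ~W) forces W = False.
  (E | W) forces E = True.
  clause (~E | S | W) is falsified — backtrack.
So S = True.
Set A = True.
  then (~A | E | ~S) forces E = True.
  then (~E | ~N) forces N = False.
Set C = True.
Set W = False.
  then (~D | ~E | ~S | W) forces D = False.
All clauses satisfied.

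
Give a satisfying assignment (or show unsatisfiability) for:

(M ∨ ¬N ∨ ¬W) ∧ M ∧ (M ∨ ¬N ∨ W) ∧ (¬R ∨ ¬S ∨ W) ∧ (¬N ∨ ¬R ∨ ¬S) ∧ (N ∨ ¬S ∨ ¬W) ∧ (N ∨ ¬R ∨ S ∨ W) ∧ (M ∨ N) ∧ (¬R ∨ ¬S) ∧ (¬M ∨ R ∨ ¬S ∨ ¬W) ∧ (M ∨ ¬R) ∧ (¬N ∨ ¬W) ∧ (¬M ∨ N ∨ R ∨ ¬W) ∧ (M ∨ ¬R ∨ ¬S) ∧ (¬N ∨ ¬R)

Unit clause (M) forces M = True.
Set W = False.
Set S = True.
  then (¬R ∨ ¬S ∨ W) forces R = False.
Set N = False.
All clauses satisfied.

M: True; W: False; S: True; R: False; N: False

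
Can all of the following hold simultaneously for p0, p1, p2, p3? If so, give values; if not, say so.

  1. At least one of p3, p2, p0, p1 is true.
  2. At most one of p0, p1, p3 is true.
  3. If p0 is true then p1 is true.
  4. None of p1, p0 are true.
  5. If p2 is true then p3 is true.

p0 = False; p1 = False; p2 = False; p3 = True

  (1) {p3, p2, p0, p1}: 1 true — at least one ✓
  (2) {p0, p1, p3}: 1 true — at most one ✓
  (3) p0=F ⇒ p1: vacuous ✓
  (4) {p1, p0}: 0 true — none ✓
  (5) p2=F ⇒ p3: vacuous ✓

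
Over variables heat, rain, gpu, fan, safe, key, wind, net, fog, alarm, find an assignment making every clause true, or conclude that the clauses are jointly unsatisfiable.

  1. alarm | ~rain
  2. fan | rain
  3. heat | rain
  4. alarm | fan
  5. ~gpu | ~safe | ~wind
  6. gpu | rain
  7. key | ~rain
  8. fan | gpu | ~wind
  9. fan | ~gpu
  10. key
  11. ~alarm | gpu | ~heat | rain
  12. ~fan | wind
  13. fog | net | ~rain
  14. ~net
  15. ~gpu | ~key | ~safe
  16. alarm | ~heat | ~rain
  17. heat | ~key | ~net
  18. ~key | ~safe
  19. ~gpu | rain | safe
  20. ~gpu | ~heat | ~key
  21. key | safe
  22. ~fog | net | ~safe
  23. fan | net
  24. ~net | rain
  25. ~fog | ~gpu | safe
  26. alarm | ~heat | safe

heat: False; rain: True; gpu: False; fan: True; safe: False; key: True; wind: True; net: False; fog: True; alarm: True

Unit clause (key) forces key = True.
Unit clause (~net) forces net = False.
In (~key | ~safe) only ~safe is left, so safe = False.
In (fan | net) only fan is left, so fan = True.
In (~fan | wind) only wind is left, so wind = True.
Set heat = False.
  then (heat | rain) forces rain = True.
  then (fog | net | ~rain) forces fog = True.
  then (~fog | ~gpu | safe) forces gpu = False.
  then (alarm | ~rain) forces alarm = True.
All clauses satisfied.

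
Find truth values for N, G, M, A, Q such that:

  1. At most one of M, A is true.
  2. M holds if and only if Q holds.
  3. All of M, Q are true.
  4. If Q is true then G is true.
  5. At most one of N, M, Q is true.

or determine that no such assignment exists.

Case Q = True:
  (2) with Q=T forces M = True.
  Constraint (5) is violated (M=T, Q=T) — contradiction.
Case Q = False:
  Constraint (3) is violated (Q=F) — contradiction.
Both cases fail — unsatisfiable.

Unsatisfiable — no assignment works.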